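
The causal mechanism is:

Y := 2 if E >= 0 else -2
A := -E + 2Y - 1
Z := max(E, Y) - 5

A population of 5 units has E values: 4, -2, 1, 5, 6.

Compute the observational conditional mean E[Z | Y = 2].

-0.75

Conditioning on Y=2 selects the 4 unit(s) with E ∈ {4, 1, 5, 6}. Their Z values: -1, -3, 0, 1. Mean = -0.75.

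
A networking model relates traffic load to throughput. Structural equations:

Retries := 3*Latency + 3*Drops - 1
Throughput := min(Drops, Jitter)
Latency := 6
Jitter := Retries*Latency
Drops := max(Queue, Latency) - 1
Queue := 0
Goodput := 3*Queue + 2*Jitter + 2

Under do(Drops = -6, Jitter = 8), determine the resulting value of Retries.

The joint intervention fixes Drops = -6, Jitter = 8, removing each variable's own equation.
Retries = 3*Latency + 3*Drops - 1  [with Latency=6, Drops=-6]  = -1

-1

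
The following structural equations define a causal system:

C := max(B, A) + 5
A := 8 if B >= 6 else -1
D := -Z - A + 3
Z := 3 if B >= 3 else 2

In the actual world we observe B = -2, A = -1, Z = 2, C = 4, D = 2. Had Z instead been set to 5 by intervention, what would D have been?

-1

do(Z=5) replaces the equation Z := 3 if B >= 3 else 2 with the constant Z = 5.
A = 8 if B >= 6 else -1  [with B=-2]  = -1
D = -Z - A + 3  [with Z=5, A=-1]  = -1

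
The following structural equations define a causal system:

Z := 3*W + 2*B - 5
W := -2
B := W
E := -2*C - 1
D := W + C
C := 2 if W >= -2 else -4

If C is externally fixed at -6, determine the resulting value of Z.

Under do(C=-6), the mechanism C := 2 if W >= -2 else -4 is discarded; C is fixed at -6.
No directed path runs from C to Z, so Z keeps its natural value.
B = W  [with W=-2]  = -2
Z = 3*W + 2*B - 5  [with W=-2, B=-2]  = -15

-15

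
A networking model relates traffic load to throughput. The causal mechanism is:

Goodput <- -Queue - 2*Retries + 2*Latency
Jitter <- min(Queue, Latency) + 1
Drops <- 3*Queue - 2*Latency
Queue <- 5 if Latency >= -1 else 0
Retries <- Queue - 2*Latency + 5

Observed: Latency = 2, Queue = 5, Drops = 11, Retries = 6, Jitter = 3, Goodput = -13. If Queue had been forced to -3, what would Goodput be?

11

Under do(Queue=-3), the mechanism Queue <- 5 if Latency >= -1 else 0 is discarded; Queue is fixed at -3.
Retries = Queue - 2*Latency + 5  [with Queue=-3, Latency=2]  = -2
Goodput = -Queue - 2*Retries + 2*Latency  [with Queue=-3, Retries=-2, Latency=2]  = 11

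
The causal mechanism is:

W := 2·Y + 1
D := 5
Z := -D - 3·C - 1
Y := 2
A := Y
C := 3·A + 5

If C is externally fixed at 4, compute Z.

Under do(C=4), the mechanism C := 3·A + 5 is discarded; C is fixed at 4.
Z = -D - 3·C - 1  [with D=5, C=4]  = -18

-18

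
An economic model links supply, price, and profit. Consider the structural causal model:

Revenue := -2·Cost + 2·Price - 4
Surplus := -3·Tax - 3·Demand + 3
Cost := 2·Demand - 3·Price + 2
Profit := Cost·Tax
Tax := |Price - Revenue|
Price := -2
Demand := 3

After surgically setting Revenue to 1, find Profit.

Under do(Revenue=1), the mechanism Revenue := -2·Cost + 2·Price - 4 is discarded; Revenue is fixed at 1.
Cost = 2·Demand - 3·Price + 2  [with Demand=3, Price=-2]  = 14
Tax = |Price - Revenue|  [with Price=-2, Revenue=1]  = 3
Profit = Cost·Tax  [with Cost=14, Tax=3]  = 42

42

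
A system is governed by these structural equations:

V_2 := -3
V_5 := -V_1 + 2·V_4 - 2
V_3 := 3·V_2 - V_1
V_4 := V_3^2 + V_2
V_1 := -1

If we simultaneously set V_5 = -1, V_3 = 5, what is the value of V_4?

Under do(V_5 = -1, V_3 = 5), each intervened variable's structural equation is replaced by its fixed value.
V_4 = V_3^2 + V_2  [with V_3=5, V_2=-3]  = 22

22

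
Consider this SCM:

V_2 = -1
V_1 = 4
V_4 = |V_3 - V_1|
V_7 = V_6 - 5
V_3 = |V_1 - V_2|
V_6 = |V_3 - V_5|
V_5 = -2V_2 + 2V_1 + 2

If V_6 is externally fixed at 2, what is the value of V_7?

-3

Intervening sets V_6 = 2 and removes its equation (V_6 = |V_3 - V_5|).
V_7 = V_6 - 5  [with V_6=2]  = -3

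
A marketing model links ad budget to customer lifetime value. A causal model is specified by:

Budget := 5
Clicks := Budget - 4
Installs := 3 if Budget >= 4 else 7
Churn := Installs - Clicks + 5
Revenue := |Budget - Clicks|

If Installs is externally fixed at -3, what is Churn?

The intervention breaks the incoming arrows to Installs: Installs := 3 if Budget >= 4 else 7 no longer applies, and Installs = -3.
Clicks = Budget - 4  [with Budget=5]  = 1
Churn = Installs - Clicks + 5  [with Installs=-3, Clicks=1]  = 1

1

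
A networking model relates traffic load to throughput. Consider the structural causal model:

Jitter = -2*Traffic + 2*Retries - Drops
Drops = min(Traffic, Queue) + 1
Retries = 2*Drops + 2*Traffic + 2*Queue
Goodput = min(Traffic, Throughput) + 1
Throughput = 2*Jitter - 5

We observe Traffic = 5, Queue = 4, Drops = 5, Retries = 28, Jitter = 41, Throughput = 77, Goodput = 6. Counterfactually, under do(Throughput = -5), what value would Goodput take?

-4

Intervening sets Throughput = -5 and removes its equation (Throughput = 2*Jitter - 5).
Goodput = min(Traffic, Throughput) + 1  [with Traffic=5, Throughput=-5]  = -4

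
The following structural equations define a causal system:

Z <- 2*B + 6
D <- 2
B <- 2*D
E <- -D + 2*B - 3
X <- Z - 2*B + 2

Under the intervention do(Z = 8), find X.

2

do(Z=8) replaces the equation Z <- 2*B + 6 with the constant Z = 8.
B = 2*D  [with D=2]  = 4
X = Z - 2*B + 2  [with Z=8, B=4]  = 2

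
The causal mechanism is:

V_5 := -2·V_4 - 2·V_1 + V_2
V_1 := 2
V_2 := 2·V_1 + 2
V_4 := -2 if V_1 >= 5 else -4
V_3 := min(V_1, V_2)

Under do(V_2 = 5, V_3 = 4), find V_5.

9

Under do(V_2 = 5, V_3 = 4), each intervened variable's structural equation is replaced by its fixed value.
V_4 = -2 if V_1 >= 5 else -4  [with V_1=2]  = -4
V_5 = -2·V_4 - 2·V_1 + V_2  [with V_4=-4, V_1=2, V_2=5]  = 9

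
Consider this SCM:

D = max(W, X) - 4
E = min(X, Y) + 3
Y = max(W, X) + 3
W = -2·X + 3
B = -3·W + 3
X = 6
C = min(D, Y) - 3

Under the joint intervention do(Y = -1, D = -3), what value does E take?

2

The joint intervention fixes Y = -1, D = -3, removing each variable's own equation.
E = min(X, Y) + 3  [with X=6, Y=-1]  = 2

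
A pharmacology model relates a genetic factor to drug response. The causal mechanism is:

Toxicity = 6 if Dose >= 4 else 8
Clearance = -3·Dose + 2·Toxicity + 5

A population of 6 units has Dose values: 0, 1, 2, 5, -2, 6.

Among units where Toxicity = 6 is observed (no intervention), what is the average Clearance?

Observing Toxicity=6 restricts to units where Toxicity's equation naturally yields 6: Dose ∈ {5, 6}. In that subpopulation Clearance = 2, -1, mean 0.5.

0.5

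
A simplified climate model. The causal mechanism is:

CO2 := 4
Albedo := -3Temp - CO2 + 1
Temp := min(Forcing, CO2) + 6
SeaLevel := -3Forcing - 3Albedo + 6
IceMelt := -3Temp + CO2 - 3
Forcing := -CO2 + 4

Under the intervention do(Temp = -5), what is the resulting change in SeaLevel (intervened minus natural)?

-99

The intervention breaks the incoming arrows to Temp: Temp := min(Forcing, CO2) + 6 no longer applies, and Temp = -5.
Forcing = -CO2 + 4  [with CO2=4]  = 0
Albedo = -3Temp - CO2 + 1  [with Temp=-5, CO2=4]  = 12
SeaLevel = -3Forcing - 3Albedo + 6  [with Forcing=0, Albedo=12]  = -30
Without intervention: Forcing = -CO2 + 4  [with CO2=4]  = 0; Temp = min(Forcing, CO2) + 6  [with Forcing=0, CO2=4]  = 6; Albedo = -3Temp - CO2 + 1  [with Temp=6, CO2=4]  = -21; SeaLevel = -3Forcing - 3Albedo + 6  [with Forcing=0, Albedo=-21]  = 69.
Change = -30 − 69 = -99.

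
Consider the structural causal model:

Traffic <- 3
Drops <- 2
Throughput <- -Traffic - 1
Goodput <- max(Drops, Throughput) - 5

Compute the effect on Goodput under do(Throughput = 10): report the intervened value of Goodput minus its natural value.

The intervention breaks the incoming arrows to Throughput: Throughput <- -Traffic - 1 no longer applies, and Throughput = 10.
Goodput = max(Drops, Throughput) - 5  [with Drops=2, Throughput=10]  = 5
Without intervention: Throughput = -Traffic - 1  [with Traffic=3]  = -4; Goodput = max(Drops, Throughput) - 5  [with Drops=2, Throughput=-4]  = -3.
Change = 5 − (-3) = 8.

8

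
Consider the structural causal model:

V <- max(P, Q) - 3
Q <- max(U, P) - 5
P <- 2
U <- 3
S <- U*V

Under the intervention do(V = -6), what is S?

-18

Intervening sets V = -6 and removes its equation (V <- max(P, Q) - 3).
S = U*V  [with U=3, V=-6]  = -18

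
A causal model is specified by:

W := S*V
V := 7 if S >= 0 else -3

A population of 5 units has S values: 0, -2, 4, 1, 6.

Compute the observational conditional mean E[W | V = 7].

E[W|V=7] averages over only the 4 units with V=7 (S = 0, 4, 1, 6): W = 0, 28, 7, 42, mean 19.25.

19.25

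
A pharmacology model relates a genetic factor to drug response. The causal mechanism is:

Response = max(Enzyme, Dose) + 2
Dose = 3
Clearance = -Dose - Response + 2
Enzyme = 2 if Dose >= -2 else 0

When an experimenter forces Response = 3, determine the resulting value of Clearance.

The intervention breaks the incoming arrows to Response: Response = max(Enzyme, Dose) + 2 no longer applies, and Response = 3.
Clearance = -Dose - Response + 2  [with Dose=3, Response=3]  = -4

-4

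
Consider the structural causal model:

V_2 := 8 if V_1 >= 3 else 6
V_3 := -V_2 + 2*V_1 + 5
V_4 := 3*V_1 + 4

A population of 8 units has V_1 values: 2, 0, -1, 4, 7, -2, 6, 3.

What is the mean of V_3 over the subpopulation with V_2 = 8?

7

E[V_3|V_2=8] averages over only the 4 units with V_2=8 (V_1 = 4, 7, 6, 3): V_3 = 5, 11, 9, 3, mean 7.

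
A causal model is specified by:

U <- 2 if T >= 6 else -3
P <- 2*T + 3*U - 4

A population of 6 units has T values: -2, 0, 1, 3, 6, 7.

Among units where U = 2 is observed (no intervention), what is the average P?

E[P|U=2] averages over only the 2 units with U=2 (T = 6, 7): P = 14, 16, mean 15.

15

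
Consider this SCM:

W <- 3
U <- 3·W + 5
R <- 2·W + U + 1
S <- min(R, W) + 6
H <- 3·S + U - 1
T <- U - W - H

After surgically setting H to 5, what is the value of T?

The intervention breaks the incoming arrows to H: H <- 3·S + U - 1 no longer applies, and H = 5.
U = 3·W + 5  [with W=3]  = 14
T = U - W - H  [with U=14, W=3, H=5]  = 6

6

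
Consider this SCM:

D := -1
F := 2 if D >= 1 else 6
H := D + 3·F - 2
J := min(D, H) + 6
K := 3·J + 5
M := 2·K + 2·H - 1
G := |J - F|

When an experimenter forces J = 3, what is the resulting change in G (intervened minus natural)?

The intervention breaks the incoming arrows to J: J := min(D, H) + 6 no longer applies, and J = 3.
F = 2 if D >= 1 else 6  [with D=-1]  = 6
G = |J - F|  [with J=3, F=6]  = 3
Without intervention: F = 2 if D >= 1 else 6  [with D=-1]  = 6; H = D + 3·F - 2  [with D=-1, F=6]  = 15; J = min(D, H) + 6  [with D=-1, H=15]  = 5; G = |J - F|  [with J=5, F=6]  = 1.
Change = 3 − 1 = 2.

2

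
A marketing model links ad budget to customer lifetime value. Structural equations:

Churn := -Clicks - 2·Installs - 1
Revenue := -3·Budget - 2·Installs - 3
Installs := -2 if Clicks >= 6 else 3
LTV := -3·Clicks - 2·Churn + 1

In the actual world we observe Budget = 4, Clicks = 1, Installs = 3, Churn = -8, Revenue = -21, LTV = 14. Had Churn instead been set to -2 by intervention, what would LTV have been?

Under do(Churn=-2), the mechanism Churn := -Clicks - 2·Installs - 1 is discarded; Churn is fixed at -2.
LTV = -3·Clicks - 2·Churn + 1  [with Clicks=1, Churn=-2]  = 2

2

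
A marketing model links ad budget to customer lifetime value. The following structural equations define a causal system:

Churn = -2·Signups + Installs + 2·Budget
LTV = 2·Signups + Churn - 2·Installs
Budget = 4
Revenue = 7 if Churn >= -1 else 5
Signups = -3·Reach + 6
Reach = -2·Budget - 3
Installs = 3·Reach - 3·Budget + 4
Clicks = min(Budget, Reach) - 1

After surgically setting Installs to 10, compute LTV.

do(Installs=10) replaces the equation Installs = 3·Reach - 3·Budget + 4 with the constant Installs = 10.
Reach = -2·Budget - 3  [with Budget=4]  = -11
Signups = -3·Reach + 6  [with Reach=-11]  = 39
Churn = -2·Signups + Installs + 2·Budget  [with Signups=39, Installs=10, Budget=4]  = -60
LTV = 2·Signups + Churn - 2·Installs  [with Signups=39, Churn=-60, Installs=10]  = -2

-2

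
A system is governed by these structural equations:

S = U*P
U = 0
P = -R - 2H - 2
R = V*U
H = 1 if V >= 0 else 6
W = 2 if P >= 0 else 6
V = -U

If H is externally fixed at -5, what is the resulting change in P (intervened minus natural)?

Intervening sets H = -5 and removes its equation (H = 1 if V >= 0 else 6).
V = -U  [with U=0]  = 0
R = V*U  [with V=0, U=0]  = 0
P = -R - 2H - 2  [with R=0, H=-5]  = 8
Without intervention: V = -U  [with U=0]  = 0; R = V*U  [with V=0, U=0]  = 0; H = 1 if V >= 0 else 6  [with V=0]  = 1; P = -R - 2H - 2  [with R=0, H=1]  = -4.
Change = 8 − (-4) = 12.

12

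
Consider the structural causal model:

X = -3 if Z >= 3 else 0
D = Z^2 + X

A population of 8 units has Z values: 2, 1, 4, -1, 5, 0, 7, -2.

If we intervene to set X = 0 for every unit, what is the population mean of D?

12.5

Every unit gets X=0 under the intervention. D values become 4, 1, 16, 1, 25, 0, 49, 4; E[D|do(X=0)] = 12.5.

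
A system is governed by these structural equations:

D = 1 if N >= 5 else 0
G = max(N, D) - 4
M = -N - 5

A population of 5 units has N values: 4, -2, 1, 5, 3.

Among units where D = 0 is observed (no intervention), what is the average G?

-2

Conditioning on D=0 selects the 4 unit(s) with N ∈ {4, -2, 1, 3}. Their G values: 0, -4, -3, -1. Mean = -2.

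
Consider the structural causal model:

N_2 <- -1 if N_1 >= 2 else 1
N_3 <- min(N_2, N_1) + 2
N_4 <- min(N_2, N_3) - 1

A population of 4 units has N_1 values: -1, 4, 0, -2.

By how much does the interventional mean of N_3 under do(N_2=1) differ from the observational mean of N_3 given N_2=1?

0.5

do(N_2=1) breaks N_2's dependence on N_1. With N_2=1 fixed, N_3 across the units is 1, 3, 2, 0, mean 1.5.
Conditioning on N_2=1 selects the 3 unit(s) with N_1 ∈ {-1, 0, -2}. Their N_3 values: 1, 2, 0. Mean = 1.
Difference = 1.5 − 1 = 0.5.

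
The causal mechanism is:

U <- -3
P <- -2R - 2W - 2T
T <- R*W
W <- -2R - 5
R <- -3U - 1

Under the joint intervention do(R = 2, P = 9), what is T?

-18

The joint intervention fixes R = 2, P = 9, removing each variable's own equation.
W = -2R - 5  [with R=2]  = -9
T = R*W  [with R=2, W=-9]  = -18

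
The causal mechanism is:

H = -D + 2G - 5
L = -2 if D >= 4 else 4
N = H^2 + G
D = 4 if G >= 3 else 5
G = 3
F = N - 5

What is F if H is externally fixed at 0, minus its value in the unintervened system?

-9

The intervention breaks the incoming arrows to H: H = -D + 2G - 5 no longer applies, and H = 0.
N = H^2 + G  [with H=0, G=3]  = 3
F = N - 5  [with N=3]  = -2
Without intervention: D = 4 if G >= 3 else 5  [with G=3]  = 4; H = -D + 2G - 5  [with D=4, G=3]  = -3; N = H^2 + G  [with H=-3, G=3]  = 12; F = N - 5  [with N=12]  = 7.
Change = -2 − 7 = -9.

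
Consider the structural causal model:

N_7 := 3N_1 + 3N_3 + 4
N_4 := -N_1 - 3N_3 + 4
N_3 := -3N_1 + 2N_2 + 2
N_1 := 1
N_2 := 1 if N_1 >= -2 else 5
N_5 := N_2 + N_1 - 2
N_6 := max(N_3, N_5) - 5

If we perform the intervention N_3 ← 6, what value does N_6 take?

1

The intervention breaks the incoming arrows to N_3: N_3 := -3N_1 + 2N_2 + 2 no longer applies, and N_3 = 6.
N_2 = 1 if N_1 >= -2 else 5  [with N_1=1]  = 1
N_5 = N_2 + N_1 - 2  [with N_2=1, N_1=1]  = 0
N_6 = max(N_3, N_5) - 5  [with N_3=6, N_5=0]  = 1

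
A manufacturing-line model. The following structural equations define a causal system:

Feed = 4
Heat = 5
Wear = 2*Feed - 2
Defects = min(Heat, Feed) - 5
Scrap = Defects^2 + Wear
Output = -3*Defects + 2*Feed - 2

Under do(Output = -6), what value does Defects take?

do(Output=-6) replaces the equation Output = -3*Defects + 2*Feed - 2 with the constant Output = -6.
No directed path runs from Output to Defects, so Defects keeps its natural value.
Defects = min(Heat, Feed) - 5  [with Heat=5, Feed=4]  = -1

-1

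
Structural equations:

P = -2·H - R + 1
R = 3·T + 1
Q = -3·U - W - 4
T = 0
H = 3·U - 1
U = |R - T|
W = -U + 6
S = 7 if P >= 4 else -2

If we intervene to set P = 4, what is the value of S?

Intervening sets P = 4 and removes its equation (P = -2·H - R + 1).
S = 7 if P >= 4 else -2  [with P=4]  = 7

7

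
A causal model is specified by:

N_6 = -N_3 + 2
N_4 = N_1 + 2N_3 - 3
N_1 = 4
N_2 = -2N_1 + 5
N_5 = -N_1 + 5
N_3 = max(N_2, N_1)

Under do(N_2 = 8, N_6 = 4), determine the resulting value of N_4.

17

The joint intervention fixes N_2 = 8, N_6 = 4, removing each variable's own equation.
N_3 = max(N_2, N_1)  [with N_2=8, N_1=4]  = 8
N_4 = N_1 + 2N_3 - 3  [with N_1=4, N_3=8]  = 17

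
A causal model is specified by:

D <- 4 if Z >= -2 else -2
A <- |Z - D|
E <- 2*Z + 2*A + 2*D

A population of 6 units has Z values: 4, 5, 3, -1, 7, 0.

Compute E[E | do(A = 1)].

16

Every unit gets A=1 under the intervention. E values become 18, 20, 16, 8, 24, 10; E[E|do(A=1)] = 16.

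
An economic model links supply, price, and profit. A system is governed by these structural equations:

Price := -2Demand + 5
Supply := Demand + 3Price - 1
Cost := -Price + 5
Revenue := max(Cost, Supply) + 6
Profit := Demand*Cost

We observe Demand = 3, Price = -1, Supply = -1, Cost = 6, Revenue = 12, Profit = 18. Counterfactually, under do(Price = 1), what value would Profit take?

Under do(Price=1), the mechanism Price := -2Demand + 5 is discarded; Price is fixed at 1.
Cost = -Price + 5  [with Price=1]  = 4
Profit = Demand*Cost  [with Demand=3, Cost=4]  = 12

12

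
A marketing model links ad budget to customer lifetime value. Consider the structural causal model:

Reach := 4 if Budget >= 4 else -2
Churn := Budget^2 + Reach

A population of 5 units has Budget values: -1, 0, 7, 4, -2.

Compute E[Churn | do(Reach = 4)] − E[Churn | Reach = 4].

The intervention sets Reach=4 in all 5 units regardless of Budget. Recomputing Churn per unit gives 5, 4, 53, 20, 8; average 18.
Conditioning on Reach=4 selects the 2 unit(s) with Budget ∈ {7, 4}. Their Churn values: 53, 20. Mean = 36.5.
Difference = 18 − 36.5 = -18.5.

-18.5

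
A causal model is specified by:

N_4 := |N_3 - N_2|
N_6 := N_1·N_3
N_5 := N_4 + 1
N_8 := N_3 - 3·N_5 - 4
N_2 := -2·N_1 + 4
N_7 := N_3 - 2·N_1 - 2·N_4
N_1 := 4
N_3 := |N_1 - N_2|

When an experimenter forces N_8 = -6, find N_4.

12

The intervention breaks the incoming arrows to N_8: N_8 := N_3 - 3·N_5 - 4 no longer applies, and N_8 = -6.
Since N_4 is not a descendant of the intervened variable, it is unaffected.
N_2 = -2·N_1 + 4  [with N_1=4]  = -4
N_3 = |N_1 - N_2|  [with N_1=4, N_2=-4]  = 8
N_4 = |N_3 - N_2|  [with N_3=8, N_2=-4]  = 12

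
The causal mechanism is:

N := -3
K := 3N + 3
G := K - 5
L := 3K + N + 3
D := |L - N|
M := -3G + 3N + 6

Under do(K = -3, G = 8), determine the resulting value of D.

Under do(K = -3, G = 8), each intervened variable's structural equation is replaced by its fixed value.
L = 3K + N + 3  [with K=-3, N=-3]  = -9
D = |L - N|  [with L=-9, N=-3]  = 6

6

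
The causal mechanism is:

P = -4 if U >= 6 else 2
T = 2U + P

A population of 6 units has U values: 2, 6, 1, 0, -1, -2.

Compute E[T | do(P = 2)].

4

Every unit gets P=2 under the intervention. T values become 6, 14, 4, 2, 0, -2; E[T|do(P=2)] = 4.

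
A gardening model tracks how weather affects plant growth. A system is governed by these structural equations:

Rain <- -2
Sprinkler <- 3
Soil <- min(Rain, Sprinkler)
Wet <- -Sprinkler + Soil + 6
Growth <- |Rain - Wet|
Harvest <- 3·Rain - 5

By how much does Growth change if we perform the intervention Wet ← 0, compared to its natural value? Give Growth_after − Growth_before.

-1

Intervening sets Wet = 0 and removes its equation (Wet <- -Sprinkler + Soil + 6).
Growth = |Rain - Wet|  [with Rain=-2, Wet=0]  = 2
Without intervention: Soil = min(Rain, Sprinkler)  [with Rain=-2, Sprinkler=3]  = -2; Wet = -Sprinkler + Soil + 6  [with Sprinkler=3, Soil=-2]  = 1; Growth = |Rain - Wet|  [with Rain=-2, Wet=1]  = 3.
Change = 2 − 3 = -1.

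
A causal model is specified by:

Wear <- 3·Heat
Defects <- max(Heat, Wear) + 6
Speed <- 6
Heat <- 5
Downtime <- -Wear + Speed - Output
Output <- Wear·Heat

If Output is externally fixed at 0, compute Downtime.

The intervention breaks the incoming arrows to Output: Output <- Wear·Heat no longer applies, and Output = 0.
Wear = 3·Heat  [with Heat=5]  = 15
Downtime = -Wear + Speed - Output  [with Wear=15, Speed=6, Output=0]  = -9

-9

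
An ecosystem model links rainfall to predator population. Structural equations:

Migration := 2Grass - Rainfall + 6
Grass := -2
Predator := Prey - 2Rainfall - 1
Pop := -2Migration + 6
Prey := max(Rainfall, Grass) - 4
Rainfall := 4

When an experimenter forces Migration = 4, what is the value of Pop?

-2

The intervention breaks the incoming arrows to Migration: Migration := 2Grass - Rainfall + 6 no longer applies, and Migration = 4.
Pop = -2Migration + 6  [with Migration=4]  = -2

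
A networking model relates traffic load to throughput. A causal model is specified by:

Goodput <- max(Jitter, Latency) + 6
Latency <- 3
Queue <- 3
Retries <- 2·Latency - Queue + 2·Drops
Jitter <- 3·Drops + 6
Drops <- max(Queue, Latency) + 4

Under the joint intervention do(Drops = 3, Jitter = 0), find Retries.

9

The joint intervention fixes Drops = 3, Jitter = 0, removing each variable's own equation.
Retries = 2·Latency - Queue + 2·Drops  [with Latency=3, Queue=3, Drops=3]  = 9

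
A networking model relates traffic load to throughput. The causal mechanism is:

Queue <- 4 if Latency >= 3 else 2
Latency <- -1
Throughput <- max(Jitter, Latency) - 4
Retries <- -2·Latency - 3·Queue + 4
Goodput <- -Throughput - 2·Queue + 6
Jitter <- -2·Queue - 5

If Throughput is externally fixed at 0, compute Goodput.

The intervention breaks the incoming arrows to Throughput: Throughput <- max(Jitter, Latency) - 4 no longer applies, and Throughput = 0.
Queue = 4 if Latency >= 3 else 2  [with Latency=-1]  = 2
Goodput = -Throughput - 2·Queue + 6  [with Throughput=0, Queue=2]  = 2

2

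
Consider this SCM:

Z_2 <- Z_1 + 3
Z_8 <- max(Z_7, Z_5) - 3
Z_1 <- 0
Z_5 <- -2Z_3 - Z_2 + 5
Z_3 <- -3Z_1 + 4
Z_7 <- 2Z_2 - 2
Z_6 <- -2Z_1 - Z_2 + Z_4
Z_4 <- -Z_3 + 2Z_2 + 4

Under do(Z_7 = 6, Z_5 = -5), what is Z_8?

Under do(Z_7 = 6, Z_5 = -5), each intervened variable's structural equation is replaced by its fixed value.
Z_8 = max(Z_7, Z_5) - 3  [with Z_7=6, Z_5=-5]  = 3

3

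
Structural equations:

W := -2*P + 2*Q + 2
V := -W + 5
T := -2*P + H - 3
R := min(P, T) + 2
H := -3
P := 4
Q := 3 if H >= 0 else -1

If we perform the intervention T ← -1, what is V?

13

do(T=-1) replaces the equation T := -2*P + H - 3 with the constant T = -1.
Since V is not a descendant of the intervened variable, it is unaffected.
Q = 3 if H >= 0 else -1  [with H=-3]  = -1
W = -2*P + 2*Q + 2  [with P=4, Q=-1]  = -8
V = -W + 5  [with W=-8]  = 13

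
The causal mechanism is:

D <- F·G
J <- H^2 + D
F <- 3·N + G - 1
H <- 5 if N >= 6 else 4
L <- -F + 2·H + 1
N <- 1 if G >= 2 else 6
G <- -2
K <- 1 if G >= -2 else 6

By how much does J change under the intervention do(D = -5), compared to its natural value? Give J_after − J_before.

Intervening sets D = -5 and removes its equation (D <- F·G).
N = 1 if G >= 2 else 6  [with G=-2]  = 6
H = 5 if N >= 6 else 4  [with N=6]  = 5
J = H^2 + D  [with H=5, D=-5]  = 20
Without intervention: N = 1 if G >= 2 else 6  [with G=-2]  = 6; H = 5 if N >= 6 else 4  [with N=6]  = 5; F = 3·N + G - 1  [with N=6, G=-2]  = 15; D = F·G  [with F=15, G=-2]  = -30; J = H^2 + D  [with H=5, D=-30]  = -5.
Change = 20 − (-5) = 25.

25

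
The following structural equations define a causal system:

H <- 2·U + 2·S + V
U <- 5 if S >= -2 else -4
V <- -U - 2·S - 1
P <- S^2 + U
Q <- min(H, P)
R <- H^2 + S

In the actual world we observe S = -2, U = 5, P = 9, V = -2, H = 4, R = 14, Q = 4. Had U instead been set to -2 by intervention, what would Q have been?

-3

Under do(U=-2), the mechanism U <- 5 if S >= -2 else -4 is discarded; U is fixed at -2.
P = S^2 + U  [with S=-2, U=-2]  = 2
V = -U - 2·S - 1  [with U=-2, S=-2]  = 5
H = 2·U + 2·S + V  [with U=-2, S=-2, V=5]  = -3
Q = min(H, P)  [with H=-3, P=2]  = -3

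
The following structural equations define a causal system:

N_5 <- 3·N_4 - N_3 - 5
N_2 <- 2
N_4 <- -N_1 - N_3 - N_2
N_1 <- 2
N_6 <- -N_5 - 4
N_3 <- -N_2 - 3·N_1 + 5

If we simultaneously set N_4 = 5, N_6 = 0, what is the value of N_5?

13

Setting N_4 = 5, N_6 = 0 by intervention discards those variables' equations.
N_3 = -N_2 - 3·N_1 + 5  [with N_2=2, N_1=2]  = -3
N_5 = 3·N_4 - N_3 - 5  [with N_4=5, N_3=-3]  = 13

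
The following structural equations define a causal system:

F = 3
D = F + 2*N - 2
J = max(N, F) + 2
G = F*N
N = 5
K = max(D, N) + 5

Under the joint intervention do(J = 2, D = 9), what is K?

14

Setting J = 2, D = 9 by intervention discards those variables' equations.
K = max(D, N) + 5  [with D=9, N=5]  = 14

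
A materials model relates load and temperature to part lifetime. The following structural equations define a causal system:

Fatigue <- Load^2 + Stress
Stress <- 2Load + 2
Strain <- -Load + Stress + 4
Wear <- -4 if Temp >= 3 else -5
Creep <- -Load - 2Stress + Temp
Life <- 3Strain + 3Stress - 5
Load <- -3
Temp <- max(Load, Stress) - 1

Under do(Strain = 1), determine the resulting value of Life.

The intervention breaks the incoming arrows to Strain: Strain <- -Load + Stress + 4 no longer applies, and Strain = 1.
Stress = 2Load + 2  [with Load=-3]  = -4
Life = 3Strain + 3Stress - 5  [with Strain=1, Stress=-4]  = -14

-14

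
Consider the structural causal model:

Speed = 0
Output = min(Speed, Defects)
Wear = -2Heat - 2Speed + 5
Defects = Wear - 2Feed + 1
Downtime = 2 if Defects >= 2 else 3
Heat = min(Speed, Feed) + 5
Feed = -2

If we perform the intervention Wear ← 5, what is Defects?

10

Intervening sets Wear = 5 and removes its equation (Wear = -2Heat - 2Speed + 5).
Defects = Wear - 2Feed + 1  [with Wear=5, Feed=-2]  = 10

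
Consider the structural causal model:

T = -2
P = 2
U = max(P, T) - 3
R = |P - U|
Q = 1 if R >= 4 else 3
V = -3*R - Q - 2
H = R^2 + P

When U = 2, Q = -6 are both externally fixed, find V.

Setting U = 2, Q = -6 by intervention discards those variables' equations.
R = |P - U|  [with P=2, U=2]  = 0
V = -3*R - Q - 2  [with R=0, Q=-6]  = 4

4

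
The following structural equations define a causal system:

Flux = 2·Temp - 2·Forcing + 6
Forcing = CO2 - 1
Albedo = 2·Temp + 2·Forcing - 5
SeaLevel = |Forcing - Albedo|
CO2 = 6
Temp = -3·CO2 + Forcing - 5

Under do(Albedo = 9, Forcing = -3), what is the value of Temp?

-26

Setting Albedo = 9, Forcing = -3 by intervention discards those variables' equations.
Temp = -3·CO2 + Forcing - 5  [with CO2=6, Forcing=-3]  = -26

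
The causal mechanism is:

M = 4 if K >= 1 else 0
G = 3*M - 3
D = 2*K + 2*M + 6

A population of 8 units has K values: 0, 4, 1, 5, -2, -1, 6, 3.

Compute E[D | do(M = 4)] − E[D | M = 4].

Every unit gets M=4 under the intervention. D values become 14, 22, 16, 24, 10, 12, 26, 20; E[D|do(M=4)] = 18.
Conditioning on M=4 selects the 5 unit(s) with K ∈ {4, 1, 5, 6, 3}. Their D values: 22, 16, 24, 26, 20. Mean = 21.6.
Difference = 18 − 21.6 = -3.6.

-3.6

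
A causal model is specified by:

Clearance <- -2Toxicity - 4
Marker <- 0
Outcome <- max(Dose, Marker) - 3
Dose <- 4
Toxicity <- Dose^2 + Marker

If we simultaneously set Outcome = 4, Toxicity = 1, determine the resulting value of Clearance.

-6

Under do(Outcome = 4, Toxicity = 1), each intervened variable's structural equation is replaced by its fixed value.
Clearance = -2Toxicity - 4  [with Toxicity=1]  = -6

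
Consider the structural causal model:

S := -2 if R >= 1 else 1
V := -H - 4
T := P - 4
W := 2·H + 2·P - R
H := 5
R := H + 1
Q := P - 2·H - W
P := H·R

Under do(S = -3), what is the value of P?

30

do(S=-3) replaces the equation S := -2 if R >= 1 else 1 with the constant S = -3.
P is not downstream of the intervention, so its value is determined by the original equations.
R = H + 1  [with H=5]  = 6
P = H·R  [with H=5, R=6]  = 30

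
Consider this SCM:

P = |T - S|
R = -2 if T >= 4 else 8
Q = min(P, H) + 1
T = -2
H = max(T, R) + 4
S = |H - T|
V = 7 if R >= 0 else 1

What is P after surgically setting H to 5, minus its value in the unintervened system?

-7

do(H=5) replaces the equation H = max(T, R) + 4 with the constant H = 5.
S = |H - T|  [with H=5, T=-2]  = 7
P = |T - S|  [with T=-2, S=7]  = 9
Without intervention: R = -2 if T >= 4 else 8  [with T=-2]  = 8; H = max(T, R) + 4  [with T=-2, R=8]  = 12; S = |H - T|  [with H=12, T=-2]  = 14; P = |T - S|  [with T=-2, S=14]  = 16.
Change = 9 − 16 = -7.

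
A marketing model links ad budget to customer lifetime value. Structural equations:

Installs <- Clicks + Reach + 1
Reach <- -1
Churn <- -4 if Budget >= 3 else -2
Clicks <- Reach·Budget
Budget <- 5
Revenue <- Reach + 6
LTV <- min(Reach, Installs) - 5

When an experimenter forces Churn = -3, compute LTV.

-10

Under do(Churn=-3), the mechanism Churn <- -4 if Budget >= 3 else -2 is discarded; Churn is fixed at -3.
Since LTV is not a descendant of the intervened variable, it is unaffected.
Clicks = Reach·Budget  [with Reach=-1, Budget=5]  = -5
Installs = Clicks + Reach + 1  [with Clicks=-5, Reach=-1]  = -5
LTV = min(Reach, Installs) - 5  [with Reach=-1, Installs=-5]  = -10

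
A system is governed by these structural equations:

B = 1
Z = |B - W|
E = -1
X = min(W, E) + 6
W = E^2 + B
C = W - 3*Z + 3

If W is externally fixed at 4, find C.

-2

do(W=4) replaces the equation W = E^2 + B with the constant W = 4.
Z = |B - W|  [with B=1, W=4]  = 3
C = W - 3*Z + 3  [with W=4, Z=3]  = -2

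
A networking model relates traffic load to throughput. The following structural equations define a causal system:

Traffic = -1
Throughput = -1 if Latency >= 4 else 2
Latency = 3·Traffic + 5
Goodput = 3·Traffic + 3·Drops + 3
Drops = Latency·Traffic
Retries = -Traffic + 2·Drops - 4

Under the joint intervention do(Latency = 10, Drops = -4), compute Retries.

Setting Latency = 10, Drops = -4 by intervention discards those variables' equations.
Retries = -Traffic + 2·Drops - 4  [with Traffic=-1, Drops=-4]  = -11

-11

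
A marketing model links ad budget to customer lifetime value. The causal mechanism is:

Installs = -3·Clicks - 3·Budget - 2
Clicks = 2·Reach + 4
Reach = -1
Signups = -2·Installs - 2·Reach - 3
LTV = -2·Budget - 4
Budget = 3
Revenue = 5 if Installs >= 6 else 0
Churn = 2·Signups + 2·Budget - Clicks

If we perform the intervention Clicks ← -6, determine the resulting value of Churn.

-18

The intervention breaks the incoming arrows to Clicks: Clicks = 2·Reach + 4 no longer applies, and Clicks = -6.
Installs = -3·Clicks - 3·Budget - 2  [with Clicks=-6, Budget=3]  = 7
Signups = -2·Installs - 2·Reach - 3  [with Installs=7, Reach=-1]  = -15
Churn = 2·Signups + 2·Budget - Clicks  [with Signups=-15, Budget=3, Clicks=-6]  = -18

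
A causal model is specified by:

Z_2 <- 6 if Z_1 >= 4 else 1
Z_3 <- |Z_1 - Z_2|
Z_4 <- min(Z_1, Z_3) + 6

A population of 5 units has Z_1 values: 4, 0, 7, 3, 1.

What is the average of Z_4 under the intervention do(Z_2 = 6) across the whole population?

The intervention sets Z_2=6 in all 5 units regardless of Z_1. Recomputing Z_4 per unit gives 8, 6, 7, 9, 7; average 7.4.

7.4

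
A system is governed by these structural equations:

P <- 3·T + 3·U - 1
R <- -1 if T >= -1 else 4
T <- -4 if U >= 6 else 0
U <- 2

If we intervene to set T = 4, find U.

2

Under do(T=4), the mechanism T <- -4 if U >= 6 else 0 is discarded; T is fixed at 4.
U is not downstream of the intervention, so its value is determined by the original equations.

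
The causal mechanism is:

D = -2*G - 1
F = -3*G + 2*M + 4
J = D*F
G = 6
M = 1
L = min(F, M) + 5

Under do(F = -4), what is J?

52

The intervention breaks the incoming arrows to F: F = -3*G + 2*M + 4 no longer applies, and F = -4.
D = -2*G - 1  [with G=6]  = -13
J = D*F  [with D=-13, F=-4]  = 52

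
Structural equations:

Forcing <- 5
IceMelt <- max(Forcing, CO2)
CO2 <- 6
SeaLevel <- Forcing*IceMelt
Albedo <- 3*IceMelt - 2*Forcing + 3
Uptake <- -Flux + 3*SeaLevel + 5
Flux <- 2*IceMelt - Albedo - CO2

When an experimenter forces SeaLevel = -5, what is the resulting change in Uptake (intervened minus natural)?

Under do(SeaLevel=-5), the mechanism SeaLevel <- Forcing*IceMelt is discarded; SeaLevel is fixed at -5.
IceMelt = max(Forcing, CO2)  [with Forcing=5, CO2=6]  = 6
Albedo = 3*IceMelt - 2*Forcing + 3  [with IceMelt=6, Forcing=5]  = 11
Flux = 2*IceMelt - Albedo - CO2  [with IceMelt=6, Albedo=11, CO2=6]  = -5
Uptake = -Flux + 3*SeaLevel + 5  [with Flux=-5, SeaLevel=-5]  = -5
Without intervention: IceMelt = max(Forcing, CO2)  [with Forcing=5, CO2=6]  = 6; Albedo = 3*IceMelt - 2*Forcing + 3  [with IceMelt=6, Forcing=5]  = 11; SeaLevel = Forcing*IceMelt  [with Forcing=5, IceMelt=6]  = 30; Flux = 2*IceMelt - Albedo - CO2  [with IceMelt=6, Albedo=11, CO2=6]  = -5; Uptake = -Flux + 3*SeaLevel + 5  [with Flux=-5, SeaLevel=30]  = 100.
Change = -5 − 100 = -105.

-105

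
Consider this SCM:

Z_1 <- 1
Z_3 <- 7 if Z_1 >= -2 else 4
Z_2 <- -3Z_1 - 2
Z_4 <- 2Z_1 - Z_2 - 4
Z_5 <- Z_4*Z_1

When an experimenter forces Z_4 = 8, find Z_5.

8

Intervening sets Z_4 = 8 and removes its equation (Z_4 <- 2Z_1 - Z_2 - 4).
Z_5 = Z_4*Z_1  [with Z_4=8, Z_1=1]  = 8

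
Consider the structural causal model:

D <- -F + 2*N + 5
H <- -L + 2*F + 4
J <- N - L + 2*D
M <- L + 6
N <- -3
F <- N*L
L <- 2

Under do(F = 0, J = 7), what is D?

The joint intervention fixes F = 0, J = 7, removing each variable's own equation.
D = -F + 2*N + 5  [with F=0, N=-3]  = -1

-1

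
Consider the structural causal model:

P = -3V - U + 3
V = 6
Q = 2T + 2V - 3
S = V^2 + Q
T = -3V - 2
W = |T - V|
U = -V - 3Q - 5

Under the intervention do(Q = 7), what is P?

The intervention breaks the incoming arrows to Q: Q = 2T + 2V - 3 no longer applies, and Q = 7.
U = -V - 3Q - 5  [with V=6, Q=7]  = -32
P = -3V - U + 3  [with V=6, U=-32]  = 17

17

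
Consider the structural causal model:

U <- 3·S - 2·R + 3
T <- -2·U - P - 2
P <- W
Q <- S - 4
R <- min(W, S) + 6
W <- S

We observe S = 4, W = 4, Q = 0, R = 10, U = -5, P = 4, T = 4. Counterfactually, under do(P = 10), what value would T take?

Intervening sets P = 10 and removes its equation (P <- W).
W = S  [with S=4]  = 4
R = min(W, S) + 6  [with W=4, S=4]  = 10
U = 3·S - 2·R + 3  [with S=4, R=10]  = -5
T = -2·U - P - 2  [with U=-5, P=10]  = -2

-2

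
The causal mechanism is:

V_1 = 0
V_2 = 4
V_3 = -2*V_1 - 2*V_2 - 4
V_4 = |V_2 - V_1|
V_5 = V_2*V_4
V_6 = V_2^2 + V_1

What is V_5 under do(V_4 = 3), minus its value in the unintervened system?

-4

Intervening sets V_4 = 3 and removes its equation (V_4 = |V_2 - V_1|).
V_5 = V_2*V_4  [with V_2=4, V_4=3]  = 12
Without intervention: V_4 = |V_2 - V_1|  [with V_2=4, V_1=0]  = 4; V_5 = V_2*V_4  [with V_2=4, V_4=4]  = 16.
Change = 12 − 16 = -4.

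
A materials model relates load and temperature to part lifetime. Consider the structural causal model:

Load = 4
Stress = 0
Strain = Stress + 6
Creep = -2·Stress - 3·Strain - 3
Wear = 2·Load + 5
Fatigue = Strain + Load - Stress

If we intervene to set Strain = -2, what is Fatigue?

2

The intervention breaks the incoming arrows to Strain: Strain = Stress + 6 no longer applies, and Strain = -2.
Fatigue = Strain + Load - Stress  [with Strain=-2, Load=4, Stress=0]  = 2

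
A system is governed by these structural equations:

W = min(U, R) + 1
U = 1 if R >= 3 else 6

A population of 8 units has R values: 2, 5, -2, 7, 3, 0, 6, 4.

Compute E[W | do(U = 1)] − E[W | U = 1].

Every unit gets U=1 under the intervention. W values become 2, 2, -1, 2, 2, 1, 2, 2; E[W|do(U=1)] = 1.5.
E[W|U=1] averages over only the 5 units with U=1 (R = 5, 7, 3, 6, 4): W = 2, 2, 2, 2, 2, mean 2.
Difference = 1.5 − 2 = -0.5.

-0.5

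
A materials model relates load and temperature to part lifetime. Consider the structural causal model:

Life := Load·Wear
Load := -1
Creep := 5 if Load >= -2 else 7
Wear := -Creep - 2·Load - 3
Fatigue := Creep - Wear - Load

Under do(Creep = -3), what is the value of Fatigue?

Under do(Creep=-3), the mechanism Creep := 5 if Load >= -2 else 7 is discarded; Creep is fixed at -3.
Wear = -Creep - 2·Load - 3  [with Creep=-3, Load=-1]  = 2
Fatigue = Creep - Wear - Load  [with Creep=-3, Wear=2, Load=-1]  = -4

-4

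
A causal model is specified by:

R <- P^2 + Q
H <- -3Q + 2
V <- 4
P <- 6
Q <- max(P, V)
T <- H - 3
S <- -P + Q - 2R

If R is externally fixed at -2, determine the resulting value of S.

Intervening sets R = -2 and removes its equation (R <- P^2 + Q).
Q = max(P, V)  [with P=6, V=4]  = 6
S = -P + Q - 2R  [with P=6, Q=6, R=-2]  = 4

4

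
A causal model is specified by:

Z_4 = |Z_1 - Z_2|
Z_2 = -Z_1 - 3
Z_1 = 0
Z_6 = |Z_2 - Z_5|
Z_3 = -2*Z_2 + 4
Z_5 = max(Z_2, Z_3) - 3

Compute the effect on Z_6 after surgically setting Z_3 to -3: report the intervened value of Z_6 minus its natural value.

-7

The intervention breaks the incoming arrows to Z_3: Z_3 = -2*Z_2 + 4 no longer applies, and Z_3 = -3.
Z_2 = -Z_1 - 3  [with Z_1=0]  = -3
Z_5 = max(Z_2, Z_3) - 3  [with Z_2=-3, Z_3=-3]  = -6
Z_6 = |Z_2 - Z_5|  [with Z_2=-3, Z_5=-6]  = 3
Without intervention: Z_2 = -Z_1 - 3  [with Z_1=0]  = -3; Z_3 = -2*Z_2 + 4  [with Z_2=-3]  = 10; Z_5 = max(Z_2, Z_3) - 3  [with Z_2=-3, Z_3=10]  = 7; Z_6 = |Z_2 - Z_5|  [with Z_2=-3, Z_5=7]  = 10.
Change = 3 − 10 = -7.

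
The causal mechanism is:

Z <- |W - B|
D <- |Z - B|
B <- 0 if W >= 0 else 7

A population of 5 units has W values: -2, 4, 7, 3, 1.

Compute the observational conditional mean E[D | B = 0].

Conditioning on B=0 selects the 4 unit(s) with W ∈ {4, 7, 3, 1}. Their D values: 4, 7, 3, 1. Mean = 3.75.

3.75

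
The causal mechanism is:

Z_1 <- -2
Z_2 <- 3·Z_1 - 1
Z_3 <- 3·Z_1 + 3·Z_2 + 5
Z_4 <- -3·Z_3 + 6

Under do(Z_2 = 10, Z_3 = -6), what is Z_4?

24

Setting Z_2 = 10, Z_3 = -6 by intervention discards those variables' equations.
Z_4 = -3·Z_3 + 6  [with Z_3=-6]  = 24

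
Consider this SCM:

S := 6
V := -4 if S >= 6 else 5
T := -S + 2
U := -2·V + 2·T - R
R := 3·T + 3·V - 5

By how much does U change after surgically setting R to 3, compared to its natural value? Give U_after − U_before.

-32

Intervening sets R = 3 and removes its equation (R := 3·T + 3·V - 5).
T = -S + 2  [with S=6]  = -4
V = -4 if S >= 6 else 5  [with S=6]  = -4
U = -2·V + 2·T - R  [with V=-4, T=-4, R=3]  = -3
Without intervention: T = -S + 2  [with S=6]  = -4; V = -4 if S >= 6 else 5  [with S=6]  = -4; R = 3·T + 3·V - 5  [with T=-4, V=-4]  = -29; U = -2·V + 2·T - R  [with V=-4, T=-4, R=-29]  = 29.
Change = -3 − 29 = -32.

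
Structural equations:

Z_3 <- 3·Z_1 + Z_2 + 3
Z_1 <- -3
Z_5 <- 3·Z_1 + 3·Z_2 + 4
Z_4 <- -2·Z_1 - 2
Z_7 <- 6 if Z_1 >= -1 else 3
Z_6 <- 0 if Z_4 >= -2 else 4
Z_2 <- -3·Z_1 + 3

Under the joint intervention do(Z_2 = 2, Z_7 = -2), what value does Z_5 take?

Setting Z_2 = 2, Z_7 = -2 by intervention discards those variables' equations.
Z_5 = 3·Z_1 + 3·Z_2 + 4  [with Z_1=-3, Z_2=2]  = 1

1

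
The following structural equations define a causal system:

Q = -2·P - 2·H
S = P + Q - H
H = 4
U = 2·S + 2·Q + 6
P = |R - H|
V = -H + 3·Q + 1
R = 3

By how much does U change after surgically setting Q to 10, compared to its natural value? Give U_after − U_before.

Under do(Q=10), the mechanism Q = -2·P - 2·H is discarded; Q is fixed at 10.
P = |R - H|  [with R=3, H=4]  = 1
S = P + Q - H  [with P=1, Q=10, H=4]  = 7
U = 2·S + 2·Q + 6  [with S=7, Q=10]  = 40
Without intervention: P = |R - H|  [with R=3, H=4]  = 1; Q = -2·P - 2·H  [with P=1, H=4]  = -10; S = P + Q - H  [with P=1, Q=-10, H=4]  = -13; U = 2·S + 2·Q + 6  [with S=-13, Q=-10]  = -40.
Change = 40 − (-40) = 80.

80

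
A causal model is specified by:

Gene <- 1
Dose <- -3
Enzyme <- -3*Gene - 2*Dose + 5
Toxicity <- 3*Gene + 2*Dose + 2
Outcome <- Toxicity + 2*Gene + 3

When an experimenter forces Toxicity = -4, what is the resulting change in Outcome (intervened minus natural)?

-3

Intervening sets Toxicity = -4 and removes its equation (Toxicity <- 3*Gene + 2*Dose + 2).
Outcome = Toxicity + 2*Gene + 3  [with Toxicity=-4, Gene=1]  = 1
Without intervention: Toxicity = 3*Gene + 2*Dose + 2  [with Gene=1, Dose=-3]  = -1; Outcome = Toxicity + 2*Gene + 3  [with Toxicity=-1, Gene=1]  = 4.
Change = 1 − 4 = -3.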